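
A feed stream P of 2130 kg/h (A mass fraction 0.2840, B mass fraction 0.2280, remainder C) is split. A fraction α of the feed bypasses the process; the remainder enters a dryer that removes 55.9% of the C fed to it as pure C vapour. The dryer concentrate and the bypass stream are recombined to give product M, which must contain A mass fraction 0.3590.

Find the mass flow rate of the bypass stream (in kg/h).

498.8 kg/h

All 2130×0.284 = 604.92 kg/h of A reaches M, so M = 604.92/0.359 = 1685 kg/h and vapour = 444.99 kg/h.
The evaporator receives (1−α)·2130 of feed at 0.488 C and removes 0.559 of that C:
0.559×0.488×(1−α)×2130 = 444.99
(1−α) = 444.99/581.05 = 0.7658;  α = 0.2342.
Bypass flow = 0.2342×2130 = 498.77 kg/h.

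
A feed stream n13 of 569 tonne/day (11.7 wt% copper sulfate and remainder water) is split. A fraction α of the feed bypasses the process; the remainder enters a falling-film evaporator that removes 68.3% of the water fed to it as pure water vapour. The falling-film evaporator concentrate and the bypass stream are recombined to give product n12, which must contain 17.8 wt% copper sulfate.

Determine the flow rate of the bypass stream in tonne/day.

245.7 tonne/day

All 569×0.117 = 66.573 tonne/day of copper sulfate reaches n12, so n12 = 66.573/0.178 = 374.01 tonne/day and vapour = 194.99 tonne/day.
The evaporator receives (1−α)·569 of feed at 0.883 water and removes 0.683 of that water:
0.683×0.883×(1−α)×569 = 194.99
(1−α) = 194.99/343.16 = 0.5682;  α = 0.4318.
Bypass flow = 0.4318×569 = 245.67 tonne/day.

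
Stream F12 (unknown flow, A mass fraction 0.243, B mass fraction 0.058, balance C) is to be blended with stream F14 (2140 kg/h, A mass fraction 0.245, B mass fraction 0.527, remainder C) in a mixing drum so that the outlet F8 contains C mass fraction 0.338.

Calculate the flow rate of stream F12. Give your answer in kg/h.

652.1 kg/h

Let F12 be the unknown flow. Total out = 2140 + F12.
C balance: 487.92 + 0.699·F12 = 0.338·(2140 + F12)
(0.699 − 0.338)·F12 = 0.338×2140 − 487.92 = 235.4
F12 = 235.4 / 0.361 = 652.08 kg/h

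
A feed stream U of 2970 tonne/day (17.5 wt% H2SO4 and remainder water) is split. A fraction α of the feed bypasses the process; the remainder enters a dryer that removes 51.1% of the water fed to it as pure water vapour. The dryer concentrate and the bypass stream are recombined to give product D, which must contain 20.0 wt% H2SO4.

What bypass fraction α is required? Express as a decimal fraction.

0.703

All 2970×0.175 = 519.75 tonne/day of H2SO4 reaches D, so D = 519.75/0.200 = 2598.8 tonne/day and vapour = 371.25 tonne/day.
The evaporator receives (1−α)·2970 of feed at 0.825 water and removes 0.511 of that water:
0.511×0.825×(1−α)×2970 = 371.25
(1−α) = 371.25/1252.1 = 0.2965;  α = 0.7035.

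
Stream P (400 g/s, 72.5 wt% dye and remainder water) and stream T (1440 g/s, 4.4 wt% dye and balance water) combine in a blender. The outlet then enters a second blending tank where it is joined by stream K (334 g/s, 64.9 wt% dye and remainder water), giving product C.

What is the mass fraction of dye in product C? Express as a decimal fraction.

0.262

Overall, product flow = 2174 g/s.
dye in = 400×0.725 + 1440×0.044 + 334×0.649 = 570.13 g/s.
dye fraction in C = 0.262.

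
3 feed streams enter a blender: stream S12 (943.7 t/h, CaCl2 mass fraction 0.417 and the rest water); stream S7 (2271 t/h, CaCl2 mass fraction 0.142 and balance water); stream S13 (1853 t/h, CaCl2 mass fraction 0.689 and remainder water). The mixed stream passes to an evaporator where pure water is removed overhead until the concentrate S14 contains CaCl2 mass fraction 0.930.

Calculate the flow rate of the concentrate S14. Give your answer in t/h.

CaCl2 entering = 943.7×0.417 + 2271×0.142 + 1853×0.689 = 1992.7 t/h.
All CaCl2 reports to S14, so S14 = 1992.7/0.930 = 2142.7 t/h.

2143 t/h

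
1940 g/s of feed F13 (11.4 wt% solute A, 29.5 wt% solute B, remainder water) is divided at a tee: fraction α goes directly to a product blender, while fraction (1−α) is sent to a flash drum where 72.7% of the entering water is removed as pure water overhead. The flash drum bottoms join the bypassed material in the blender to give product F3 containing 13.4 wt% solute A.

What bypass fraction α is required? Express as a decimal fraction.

0.653

All 1940×0.114 = 221.16 g/s of solute A reaches F3, so F3 = 221.16/0.134 = 1650.4 g/s and vapour = 289.55 g/s.
The evaporator receives (1−α)·1940 of feed at 0.591 water and removes 0.727 of that water:
0.727×0.591×(1−α)×1940 = 289.55
(1−α) = 289.55/833.53 = 0.3474;  α = 0.6526.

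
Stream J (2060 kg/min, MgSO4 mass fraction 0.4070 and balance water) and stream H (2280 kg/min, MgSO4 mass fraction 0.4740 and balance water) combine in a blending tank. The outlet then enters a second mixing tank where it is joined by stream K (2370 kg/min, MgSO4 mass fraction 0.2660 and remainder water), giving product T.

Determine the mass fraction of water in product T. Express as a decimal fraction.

0.6200

Overall, product flow = 6710 kg/min.
water in = 2060×0.593 + 2280×0.526 + 2370×0.734 = 4160.4 kg/min.
water fraction in T = 0.6200.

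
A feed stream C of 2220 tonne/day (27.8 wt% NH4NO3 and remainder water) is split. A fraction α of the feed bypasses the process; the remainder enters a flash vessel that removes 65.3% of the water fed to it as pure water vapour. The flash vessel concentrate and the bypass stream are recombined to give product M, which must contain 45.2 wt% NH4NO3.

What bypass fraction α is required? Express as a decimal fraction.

0.183

All 2220×0.278 = 617.16 tonne/day of NH4NO3 reaches M, so M = 617.16/0.452 = 1365.4 tonne/day and vapour = 854.6 tonne/day.
The evaporator receives (1−α)·2220 of feed at 0.722 water and removes 0.653 of that water:
0.653×0.722×(1−α)×2220 = 854.6
(1−α) = 854.6/1046.7 = 0.8165;  α = 0.1835.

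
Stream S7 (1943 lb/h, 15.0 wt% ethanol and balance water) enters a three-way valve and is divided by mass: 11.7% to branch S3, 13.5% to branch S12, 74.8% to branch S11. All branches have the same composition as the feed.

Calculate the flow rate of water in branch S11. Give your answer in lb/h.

Branch S11 total = 0.748×1943 = 1453.4 lb/h.
water in S11 = 0.850×1453.4 = 1235.4 lb/h.

1235 lb/h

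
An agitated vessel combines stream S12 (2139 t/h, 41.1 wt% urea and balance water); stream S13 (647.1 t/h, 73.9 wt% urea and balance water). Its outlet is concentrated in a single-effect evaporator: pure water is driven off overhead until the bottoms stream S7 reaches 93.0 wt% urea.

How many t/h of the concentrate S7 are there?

urea entering = 2139×0.411 + 647.1×0.739 = 1357.3 t/h.
All urea reports to S7, so S7 = 1357.3/0.930 = 1459.5 t/h.

1460 t/h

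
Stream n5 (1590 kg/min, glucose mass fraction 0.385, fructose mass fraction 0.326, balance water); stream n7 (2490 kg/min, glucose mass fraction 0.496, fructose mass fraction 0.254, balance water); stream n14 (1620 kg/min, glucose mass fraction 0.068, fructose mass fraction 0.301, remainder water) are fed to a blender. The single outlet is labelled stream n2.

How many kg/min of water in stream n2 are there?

water out = water in = 1590×0.289 + 2490×0.250 + 1620×0.631 = 2104.2 kg/min.

2104 kg/min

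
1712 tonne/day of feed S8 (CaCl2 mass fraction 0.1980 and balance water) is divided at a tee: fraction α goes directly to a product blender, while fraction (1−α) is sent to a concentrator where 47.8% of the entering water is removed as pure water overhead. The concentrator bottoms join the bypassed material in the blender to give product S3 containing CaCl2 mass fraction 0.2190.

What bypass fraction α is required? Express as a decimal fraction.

All 1712×0.198 = 338.98 tonne/day of CaCl2 reaches S3, so S3 = 338.98/0.219 = 1547.8 tonne/day and vapour = 164.16 tonne/day.
The evaporator receives (1−α)·1712 of feed at 0.802 water and removes 0.478 of that water:
0.478×0.802×(1−α)×1712 = 164.16
(1−α) = 164.16/656.31 = 0.2501;  α = 0.7499.

0.750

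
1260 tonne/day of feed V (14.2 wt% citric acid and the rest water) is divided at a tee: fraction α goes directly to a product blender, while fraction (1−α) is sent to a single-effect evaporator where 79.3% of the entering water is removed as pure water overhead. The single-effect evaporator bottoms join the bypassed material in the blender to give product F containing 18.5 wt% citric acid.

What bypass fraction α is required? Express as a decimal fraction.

All 1260×0.142 = 178.92 tonne/day of citric acid reaches F, so F = 178.92/0.185 = 967.14 tonne/day and vapour = 292.86 tonne/day.
The evaporator receives (1−α)·1260 of feed at 0.858 water and removes 0.793 of that water:
0.793×0.858×(1−α)×1260 = 292.86
(1−α) = 292.86/857.3 = 0.3416;  α = 0.6584.

0.658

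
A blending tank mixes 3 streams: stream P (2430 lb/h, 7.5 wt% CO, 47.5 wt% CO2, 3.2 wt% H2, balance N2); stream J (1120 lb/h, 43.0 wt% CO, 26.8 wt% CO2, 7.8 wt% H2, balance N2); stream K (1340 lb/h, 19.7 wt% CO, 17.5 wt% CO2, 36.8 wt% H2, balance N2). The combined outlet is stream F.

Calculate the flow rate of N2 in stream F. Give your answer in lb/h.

1615 lb/h

N2 out = N2 in = 2430×0.418 + 1120×0.224 + 1340×0.260 = 1615 lb/h.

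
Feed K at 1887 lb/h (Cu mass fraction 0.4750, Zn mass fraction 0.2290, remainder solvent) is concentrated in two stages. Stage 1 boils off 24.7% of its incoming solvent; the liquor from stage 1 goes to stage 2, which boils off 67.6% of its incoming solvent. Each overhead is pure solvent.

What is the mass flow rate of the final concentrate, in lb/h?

1465 lb/h

solvent in feed = 1887×0.296 = 558.55 lb/h.
After stage 1: solvent left = (1−0.247)×558.55 = 420.59; stream total = 1749 lb/h.
After stage 2: solvent left = (1−0.676)×420.59 = 136.27; final concentrate = 1464.7 lb/h.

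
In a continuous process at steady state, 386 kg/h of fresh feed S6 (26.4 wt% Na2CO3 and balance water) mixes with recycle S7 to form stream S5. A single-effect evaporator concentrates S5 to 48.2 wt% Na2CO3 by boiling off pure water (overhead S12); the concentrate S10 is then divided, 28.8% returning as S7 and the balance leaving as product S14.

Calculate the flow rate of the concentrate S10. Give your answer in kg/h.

Overall Na2CO3 balance (none leaves overhead): Na2CO3 in fresh feed = Na2CO3 in product, i.e. 386×0.264 = (1−0.288)·S10·0.482.
S10 = 101.9/(0.482×0.712) = 296.94 kg/h.

296.9 kg/h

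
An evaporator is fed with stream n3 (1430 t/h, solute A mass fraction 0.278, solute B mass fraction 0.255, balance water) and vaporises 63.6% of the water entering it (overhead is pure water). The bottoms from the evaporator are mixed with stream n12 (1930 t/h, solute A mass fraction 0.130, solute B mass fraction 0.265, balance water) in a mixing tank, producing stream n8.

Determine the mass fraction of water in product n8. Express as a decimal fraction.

0.481

Vapour removed = 0.636×0.467×1430 = 424.73 t/h; concentrate = 1005.3 t/h.
water reaching the mixer = 243.08 (from concentrate) + 1930×0.605 = 1410.7 t/h.
Product flow = 1005.3 + 1930 = 2935.3 t/h; water fraction = 0.481.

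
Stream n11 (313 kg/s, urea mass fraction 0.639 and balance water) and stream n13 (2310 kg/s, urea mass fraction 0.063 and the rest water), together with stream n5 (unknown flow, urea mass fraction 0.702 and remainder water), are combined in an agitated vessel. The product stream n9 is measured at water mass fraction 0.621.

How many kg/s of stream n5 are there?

2008 kg/s

Let n5 be the unknown flow. Total out = 2623 + n5.
water balance: 2277.5 + 0.298·n5 = 0.621·(2623 + n5)
(0.298 − 0.621)·n5 = 0.621×2623 − 2277.5 = -648.58
n5 = -648.58 / -0.323 = 2008 kg/s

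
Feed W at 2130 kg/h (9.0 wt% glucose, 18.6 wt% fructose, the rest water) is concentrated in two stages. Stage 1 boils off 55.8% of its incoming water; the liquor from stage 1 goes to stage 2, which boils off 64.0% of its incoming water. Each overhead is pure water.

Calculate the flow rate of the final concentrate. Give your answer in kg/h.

833.3 kg/h

water in feed = 2130×0.724 = 1542.1 kg/h.
After stage 1: water left = (1−0.558)×1542.1 = 681.62; stream total = 1269.5 kg/h.
After stage 2: water left = (1−0.640)×681.62 = 245.38; final concentrate = 833.26 kg/h.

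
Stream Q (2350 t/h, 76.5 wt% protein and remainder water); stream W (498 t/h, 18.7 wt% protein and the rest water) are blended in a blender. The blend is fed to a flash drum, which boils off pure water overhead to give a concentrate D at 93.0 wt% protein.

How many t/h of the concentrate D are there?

2033 t/h

protein entering = 2350×0.765 + 498×0.187 = 1890.9 t/h.
All protein reports to D, so D = 1890.9/0.930 = 2033.2 t/h.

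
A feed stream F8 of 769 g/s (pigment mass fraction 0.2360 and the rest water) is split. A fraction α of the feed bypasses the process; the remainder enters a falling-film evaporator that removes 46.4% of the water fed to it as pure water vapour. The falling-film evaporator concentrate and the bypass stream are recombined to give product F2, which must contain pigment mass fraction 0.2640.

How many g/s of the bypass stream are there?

538.9 g/s

All 769×0.236 = 181.48 g/s of pigment reaches F2, so F2 = 181.48/0.264 = 687.44 g/s and vapour = 81.561 g/s.
The evaporator receives (1−α)·769 of feed at 0.764 water and removes 0.464 of that water:
0.464×0.764×(1−α)×769 = 81.561
(1−α) = 81.561/272.61 = 0.2992;  α = 0.7008.
Bypass flow = 0.7008×769 = 538.93 g/s.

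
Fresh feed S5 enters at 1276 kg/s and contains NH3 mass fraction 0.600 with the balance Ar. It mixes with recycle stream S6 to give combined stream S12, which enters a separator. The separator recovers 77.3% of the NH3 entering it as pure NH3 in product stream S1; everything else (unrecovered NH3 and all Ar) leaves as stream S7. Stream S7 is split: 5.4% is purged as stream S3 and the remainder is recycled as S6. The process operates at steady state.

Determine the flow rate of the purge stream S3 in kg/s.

522.4 kg/s

Ar enters only via S5 and leaves only via the purge: 1276×0.400 = 0.054×(Ar in S7), and the separator passes all Ar, so Ar in S12 = Ar in S7 = 9451.9 kg/s.
NH3 in S12: m_A = 1276×0.600 + (1−0.054)·(1−0.773)·m_A, so m_A = 765.6/0.7853 = 974.97 kg/s.
S7 = (1−0.773)×974.97 + 9451.9 = 9673.2 kg/s.
Purge S3 = 0.054×9673.2 = 522.35 kg/s.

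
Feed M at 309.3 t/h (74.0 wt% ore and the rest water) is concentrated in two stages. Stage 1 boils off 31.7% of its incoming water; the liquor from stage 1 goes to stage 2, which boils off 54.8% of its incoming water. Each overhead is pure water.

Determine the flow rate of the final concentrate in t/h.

253.7 t/h

water in feed = 309.3×0.260 = 80.418 t/h.
After stage 1: water left = (1−0.317)×80.418 = 54.925; stream total = 283.81 t/h.
After stage 2: water left = (1−0.548)×54.925 = 24.826; final concentrate = 253.71 t/h.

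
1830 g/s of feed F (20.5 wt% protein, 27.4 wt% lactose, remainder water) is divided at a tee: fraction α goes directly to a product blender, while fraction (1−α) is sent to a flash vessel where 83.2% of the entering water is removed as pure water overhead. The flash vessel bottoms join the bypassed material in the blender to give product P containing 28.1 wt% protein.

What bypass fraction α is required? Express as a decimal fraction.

All 1830×0.205 = 375.15 g/s of protein reaches P, so P = 375.15/0.281 = 1335.1 g/s and vapour = 494.95 g/s.
The evaporator receives (1−α)·1830 of feed at 0.521 water and removes 0.832 of that water:
0.832×0.521×(1−α)×1830 = 494.95
(1−α) = 494.95/793.25 = 0.6239;  α = 0.3761.

0.376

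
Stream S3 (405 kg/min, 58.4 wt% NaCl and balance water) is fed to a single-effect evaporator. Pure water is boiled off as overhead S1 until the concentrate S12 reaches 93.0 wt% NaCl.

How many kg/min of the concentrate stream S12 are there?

254.3 kg/min

NaCl is conserved: 405×0.584 = 236.52 kg/min all reports to the concentrate.
Concentrate = 236.52/(target fraction) = 254.32 kg/min.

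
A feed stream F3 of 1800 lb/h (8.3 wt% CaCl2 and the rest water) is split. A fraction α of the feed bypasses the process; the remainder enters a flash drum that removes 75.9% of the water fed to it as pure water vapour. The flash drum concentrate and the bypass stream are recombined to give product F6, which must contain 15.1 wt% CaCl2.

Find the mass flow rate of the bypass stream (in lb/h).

All 1800×0.083 = 149.4 lb/h of CaCl2 reaches F6, so F6 = 149.4/0.151 = 989.4 lb/h and vapour = 810.6 lb/h.
The evaporator receives (1−α)·1800 of feed at 0.917 water and removes 0.759 of that water:
0.759×0.917×(1−α)×1800 = 810.6
(1−α) = 810.6/1252.8 = 0.6470;  α = 0.3530.
Bypass flow = 0.3530×1800 = 635.36 lb/h.

635.4 lb/h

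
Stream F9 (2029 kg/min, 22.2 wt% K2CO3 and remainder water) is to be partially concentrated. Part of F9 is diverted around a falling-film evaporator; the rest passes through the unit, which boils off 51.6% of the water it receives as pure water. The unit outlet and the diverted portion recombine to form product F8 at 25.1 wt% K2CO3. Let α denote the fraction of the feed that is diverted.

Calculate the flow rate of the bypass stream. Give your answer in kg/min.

All 2029×0.222 = 450.44 kg/min of K2CO3 reaches F8, so F8 = 450.44/0.251 = 1794.6 kg/min and vapour = 234.43 kg/min.
The evaporator receives (1−α)·2029 of feed at 0.778 water and removes 0.516 of that water:
0.516×0.778×(1−α)×2029 = 234.43
(1−α) = 234.43/814.54 = 0.2878;  α = 0.7122.
Bypass flow = 0.7122×2029 = 1445 kg/min.

1445 kg/min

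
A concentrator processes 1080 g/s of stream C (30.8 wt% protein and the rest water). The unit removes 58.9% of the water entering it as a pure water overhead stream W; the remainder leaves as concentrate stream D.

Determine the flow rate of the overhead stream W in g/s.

water entering = 1080×0.692 = 747.36 g/s; overhead removed = 0.589×747.36 = 440.2 g/s.

440.2 g/s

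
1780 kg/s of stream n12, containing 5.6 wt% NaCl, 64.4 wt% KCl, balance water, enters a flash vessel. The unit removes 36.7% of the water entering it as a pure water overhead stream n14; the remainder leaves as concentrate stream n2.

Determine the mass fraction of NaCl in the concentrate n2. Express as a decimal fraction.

0.063

NaCl is not removed: 1780×0.056 = 99.68 kg/s of NaCl enters n2.
water entering = 1780×0.300 = 534 kg/s; overhead removed = 0.367×534 = 195.98 kg/s.
Concentrate = 1780 − 195.98 = 1584 kg/s.
Mass fraction = 99.68/1584 = 0.063.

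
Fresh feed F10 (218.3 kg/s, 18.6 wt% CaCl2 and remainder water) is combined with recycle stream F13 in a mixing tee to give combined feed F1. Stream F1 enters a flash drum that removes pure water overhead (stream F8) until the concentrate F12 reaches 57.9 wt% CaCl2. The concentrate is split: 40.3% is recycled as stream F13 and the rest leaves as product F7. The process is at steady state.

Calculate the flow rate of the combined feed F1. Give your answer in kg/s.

Overall CaCl2 balance (none leaves overhead): CaCl2 in fresh feed = CaCl2 in product, i.e. 218.3×0.186 = (1−0.403)·F12·0.579.
F12 = 40.604/(0.579×0.597) = 117.47 kg/s.
Recycle F13 = 0.403×117.47 = 47.339 kg/s.
Combined feed F1 = 218.3 + 47.339 = 265.64 kg/s.

265.6 kg/s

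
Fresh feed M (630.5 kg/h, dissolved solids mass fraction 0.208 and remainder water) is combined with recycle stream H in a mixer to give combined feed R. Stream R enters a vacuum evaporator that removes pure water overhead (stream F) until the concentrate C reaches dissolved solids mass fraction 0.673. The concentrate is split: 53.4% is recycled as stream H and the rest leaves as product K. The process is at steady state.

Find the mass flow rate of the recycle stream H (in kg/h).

223.3 kg/h

Overall dissolved solids balance (none leaves overhead): dissolved solids in fresh feed = dissolved solids in product, i.e. 630.5×0.208 = (1−0.534)·C·0.673.
C = 131.14/(0.673×0.466) = 418.16 kg/h.
Recycle H = 0.534×418.16 = 223.3 kg/h.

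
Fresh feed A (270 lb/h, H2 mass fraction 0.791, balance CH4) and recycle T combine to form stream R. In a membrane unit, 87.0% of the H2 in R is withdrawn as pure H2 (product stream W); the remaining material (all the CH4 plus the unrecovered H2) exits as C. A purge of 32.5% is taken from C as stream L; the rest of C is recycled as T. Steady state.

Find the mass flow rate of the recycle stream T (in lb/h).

137.7 lb/h

CH4 enters only via A and leaves only via the purge: 270×0.209 = 0.325×(CH4 in C), and the membrane unit passes all CH4, so CH4 in R = CH4 in C = 173.63 lb/h.
H2 in R: m_A = 270×0.791 + (1−0.325)·(1−0.870)·m_A, so m_A = 213.57/0.9123 = 234.11 lb/h.
C = (1−0.870)×234.11 + 173.63 = 204.07 lb/h.
Recycle T = (1−0.325)×204.07 = 137.74 lb/h.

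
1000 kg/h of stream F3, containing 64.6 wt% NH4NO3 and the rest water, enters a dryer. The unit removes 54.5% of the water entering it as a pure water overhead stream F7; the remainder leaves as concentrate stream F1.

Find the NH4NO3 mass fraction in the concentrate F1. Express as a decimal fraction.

NH4NO3 is not removed: 1000×0.646 = 646 kg/h of NH4NO3 enters F1.
water entering = 1000×0.354 = 354 kg/h; overhead removed = 0.545×354 = 192.93 kg/h.
Concentrate = 1000 − 192.93 = 807.07 kg/h.
Mass fraction = 646/807.07 = 0.8004.

0.8004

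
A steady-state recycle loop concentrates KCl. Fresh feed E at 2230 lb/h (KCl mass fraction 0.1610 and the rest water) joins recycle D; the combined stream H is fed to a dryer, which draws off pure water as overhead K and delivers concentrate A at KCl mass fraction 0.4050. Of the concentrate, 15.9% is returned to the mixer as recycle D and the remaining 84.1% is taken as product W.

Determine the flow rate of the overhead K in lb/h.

1344 lb/h

Overall KCl balance (none leaves overhead): KCl in fresh feed = KCl in product, i.e. 2230×0.161 = (1−0.159)·A·0.405.
A = 359.03/(0.405×0.841) = 1054.1 lb/h.
Recycle D = 0.159×1054.1 = 167.6 lb/h.
Combined feed H = 2230 + 167.6 = 2397.6 lb/h.
Overhead K = H − A = 2397.6 − 1054.1 = 1343.5 lb/h.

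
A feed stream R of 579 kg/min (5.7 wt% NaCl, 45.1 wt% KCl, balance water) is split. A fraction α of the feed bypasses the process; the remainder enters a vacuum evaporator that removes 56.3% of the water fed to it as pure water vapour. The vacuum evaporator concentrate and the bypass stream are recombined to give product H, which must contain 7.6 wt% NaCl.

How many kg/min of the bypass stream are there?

56.43 kg/min

All 579×0.057 = 33.003 kg/min of NaCl reaches H, so H = 33.003/0.076 = 434.25 kg/min and vapour = 144.75 kg/min.
The evaporator receives (1−α)·579 of feed at 0.492 water and removes 0.563 of that water:
0.563×0.492×(1−α)×579 = 144.75
(1−α) = 144.75/160.38 = 0.9025;  α = 0.0975.
Bypass flow = 0.0975×579 = 56.429 kg/min.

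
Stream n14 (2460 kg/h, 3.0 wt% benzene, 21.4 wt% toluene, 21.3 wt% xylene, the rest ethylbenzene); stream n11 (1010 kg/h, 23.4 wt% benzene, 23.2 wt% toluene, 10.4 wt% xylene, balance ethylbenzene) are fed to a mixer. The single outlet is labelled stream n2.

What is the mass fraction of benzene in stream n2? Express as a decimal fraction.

0.089

Total flow out = 2460 + 1010 = 3470 kg/h.
benzene in = 2460×0.030 + 1010×0.234 = 310.14 kg/h.
benzene mass fraction in n2 = 310.14/3470 = 0.089.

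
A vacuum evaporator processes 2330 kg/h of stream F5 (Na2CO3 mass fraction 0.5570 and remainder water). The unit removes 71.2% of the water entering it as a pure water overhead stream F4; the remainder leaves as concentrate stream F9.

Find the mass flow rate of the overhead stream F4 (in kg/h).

water entering = 2330×0.443 = 1032.2 kg/h; overhead removed = 0.712×1032.2 = 734.92 kg/h.

734.9 kg/h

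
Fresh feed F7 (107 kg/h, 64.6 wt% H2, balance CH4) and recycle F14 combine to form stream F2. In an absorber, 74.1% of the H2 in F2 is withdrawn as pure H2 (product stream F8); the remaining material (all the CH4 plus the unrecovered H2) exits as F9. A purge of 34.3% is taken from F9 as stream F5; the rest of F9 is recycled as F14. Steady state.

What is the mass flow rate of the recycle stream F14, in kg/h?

86.73 kg/h

CH4 enters only via F7 and leaves only via the purge: 107×0.354 = 0.343×(CH4 in F9), and the absorber passes all CH4, so CH4 in F2 = CH4 in F9 = 110.43 kg/h.
H2 in F2: m_A = 107×0.646 + (1−0.343)·(1−0.741)·m_A, so m_A = 69.122/0.8298 = 83.296 kg/h.
F9 = (1−0.741)×83.296 + 110.43 = 132.01 kg/h.
Recycle F14 = (1−0.343)×132.01 = 86.727 kg/h.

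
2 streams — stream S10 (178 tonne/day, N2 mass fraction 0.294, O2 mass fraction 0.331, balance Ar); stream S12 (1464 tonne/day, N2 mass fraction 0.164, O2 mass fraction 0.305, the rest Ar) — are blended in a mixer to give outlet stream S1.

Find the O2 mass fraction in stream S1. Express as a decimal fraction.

Total flow out = 178 + 1464 = 1642 tonne/day.
O2 in = 178×0.331 + 1464×0.305 = 505.44 tonne/day.
O2 mass fraction in S1 = 505.44/1642 = 0.308.

0.308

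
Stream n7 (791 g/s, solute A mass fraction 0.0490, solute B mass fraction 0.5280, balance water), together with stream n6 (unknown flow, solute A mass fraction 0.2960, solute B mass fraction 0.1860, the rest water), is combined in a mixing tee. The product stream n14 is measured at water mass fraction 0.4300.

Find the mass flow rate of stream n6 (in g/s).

Let n6 be the unknown flow. Total out = 791 + n6.
water balance: 334.59 + 0.518·n6 = 0.430·(791 + n6)
(0.518 − 0.430)·n6 = 0.430×791 − 334.59 = 5.537
n6 = 5.537 / 0.088 = 62.92 g/s

62.92 g/s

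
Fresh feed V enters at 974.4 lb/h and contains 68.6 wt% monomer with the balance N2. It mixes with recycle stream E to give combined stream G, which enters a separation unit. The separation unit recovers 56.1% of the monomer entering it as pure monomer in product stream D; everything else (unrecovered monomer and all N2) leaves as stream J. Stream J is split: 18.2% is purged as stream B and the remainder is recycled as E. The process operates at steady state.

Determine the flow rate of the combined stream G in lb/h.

N2 enters only via V and leaves only via the purge: 974.4×0.314 = 0.182×(N2 in J), and the separation unit passes all N2, so N2 in G = N2 in J = 1681.1 lb/h.
monomer in G: m_A = 974.4×0.686 + (1−0.182)·(1−0.561)·m_A, so m_A = 668.44/0.6409 = 1043 lb/h.
G = 1043 + 1681.1 = 2724.1 lb/h.

2724 lb/h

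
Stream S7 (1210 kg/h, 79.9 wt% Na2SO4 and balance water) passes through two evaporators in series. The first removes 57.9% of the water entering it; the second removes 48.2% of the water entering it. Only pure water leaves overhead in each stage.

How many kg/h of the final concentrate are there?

1020 kg/h

water in feed = 1210×0.201 = 243.21 kg/h.
After stage 1: water left = (1−0.579)×243.21 = 102.39; stream total = 1069.2 kg/h.
After stage 2: water left = (1−0.482)×102.39 = 53.039; final concentrate = 1019.8 kg/h.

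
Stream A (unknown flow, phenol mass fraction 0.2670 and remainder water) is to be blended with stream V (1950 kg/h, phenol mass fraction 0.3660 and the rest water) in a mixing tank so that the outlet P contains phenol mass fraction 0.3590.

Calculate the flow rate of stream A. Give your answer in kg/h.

148.4 kg/h

Let A be the unknown flow. Total out = 1950 + A.
phenol balance: 713.7 + 0.267·A = 0.359·(1950 + A)
(0.267 − 0.359)·A = 0.359×1950 − 713.7 = -13.65
A = -13.65 / -0.092 = 148.37 kg/h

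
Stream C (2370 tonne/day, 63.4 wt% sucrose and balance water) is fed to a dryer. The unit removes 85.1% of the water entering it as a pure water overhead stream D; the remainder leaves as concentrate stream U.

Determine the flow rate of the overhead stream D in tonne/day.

738.2 tonne/day

water entering = 2370×0.366 = 867.42 tonne/day; overhead removed = 0.851×867.42 = 738.17 tonne/day.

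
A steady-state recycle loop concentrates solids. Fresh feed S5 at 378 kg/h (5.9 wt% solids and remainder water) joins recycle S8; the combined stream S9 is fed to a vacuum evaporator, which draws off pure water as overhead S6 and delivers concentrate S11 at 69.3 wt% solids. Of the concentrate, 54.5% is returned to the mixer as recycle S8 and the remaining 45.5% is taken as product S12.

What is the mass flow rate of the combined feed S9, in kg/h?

416.5 kg/h

Overall solids balance (none leaves overhead): solids in fresh feed = solids in product, i.e. 378×0.059 = (1−0.545)·S11·0.693.
S11 = 22.302/(0.693×0.455) = 70.729 kg/h.
Recycle S8 = 0.545×70.729 = 38.547 kg/h.
Combined feed S9 = 378 + 38.547 = 416.55 kg/h.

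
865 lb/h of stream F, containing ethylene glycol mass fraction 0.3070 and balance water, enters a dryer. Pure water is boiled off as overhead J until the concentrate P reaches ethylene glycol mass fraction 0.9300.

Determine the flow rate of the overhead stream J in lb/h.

ethylene glycol is conserved: 865×0.307 = 265.56 lb/h all reports to the concentrate.
Concentrate = 265.56/(target fraction) = 285.54 lb/h.
Overhead = 865 − 285.54 = 579.46 lb/h.

579.5 lb/h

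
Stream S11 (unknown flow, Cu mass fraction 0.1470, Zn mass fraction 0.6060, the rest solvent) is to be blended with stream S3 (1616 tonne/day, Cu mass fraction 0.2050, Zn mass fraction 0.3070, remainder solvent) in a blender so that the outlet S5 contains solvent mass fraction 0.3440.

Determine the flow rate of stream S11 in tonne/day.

Let S11 be the unknown flow. Total out = 1616 + S11.
solvent balance: 788.61 + 0.247·S11 = 0.344·(1616 + S11)
(0.247 − 0.344)·S11 = 0.344×1616 − 788.61 = -232.7
S11 = -232.7 / -0.097 = 2399 tonne/day

2399 tonne/day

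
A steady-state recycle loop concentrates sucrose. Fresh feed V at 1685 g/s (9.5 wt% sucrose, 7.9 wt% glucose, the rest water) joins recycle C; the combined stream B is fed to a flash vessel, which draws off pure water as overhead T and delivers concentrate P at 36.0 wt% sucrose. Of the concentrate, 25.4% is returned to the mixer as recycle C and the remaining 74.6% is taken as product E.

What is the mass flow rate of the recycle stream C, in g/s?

Overall sucrose balance (none leaves overhead): sucrose in fresh feed = sucrose in product, i.e. 1685×0.095 = (1−0.254)·P·0.360.
P = 160.07/(0.360×0.746) = 596.05 g/s.
Recycle C = 0.254×596.05 = 151.4 g/s.

151.4 g/s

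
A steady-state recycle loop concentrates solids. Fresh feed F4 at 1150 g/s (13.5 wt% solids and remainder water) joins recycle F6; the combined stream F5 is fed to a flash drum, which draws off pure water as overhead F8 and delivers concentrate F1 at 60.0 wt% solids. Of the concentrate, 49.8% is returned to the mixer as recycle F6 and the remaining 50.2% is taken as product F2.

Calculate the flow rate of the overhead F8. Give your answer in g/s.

Overall solids balance (none leaves overhead): solids in fresh feed = solids in product, i.e. 1150×0.135 = (1−0.498)·F1·0.600.
F1 = 155.25/(0.600×0.502) = 515.44 g/s.
Recycle F6 = 0.498×515.44 = 256.69 g/s.
Combined feed F5 = 1150 + 256.69 = 1406.7 g/s.
Overhead F8 = F5 − F1 = 1406.7 − 515.44 = 891.25 g/s.

891.2 g/s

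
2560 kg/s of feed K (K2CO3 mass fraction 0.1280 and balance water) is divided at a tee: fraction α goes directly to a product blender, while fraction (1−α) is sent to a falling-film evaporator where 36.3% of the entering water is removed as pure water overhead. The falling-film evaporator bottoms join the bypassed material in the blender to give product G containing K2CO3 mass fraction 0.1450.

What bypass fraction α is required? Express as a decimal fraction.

0.630

All 2560×0.128 = 327.68 kg/s of K2CO3 reaches G, so G = 327.68/0.145 = 2259.9 kg/s and vapour = 300.14 kg/s.
The evaporator receives (1−α)·2560 of feed at 0.872 water and removes 0.363 of that water:
0.363×0.872×(1−α)×2560 = 300.14
(1−α) = 300.14/810.33 = 0.3704;  α = 0.6296.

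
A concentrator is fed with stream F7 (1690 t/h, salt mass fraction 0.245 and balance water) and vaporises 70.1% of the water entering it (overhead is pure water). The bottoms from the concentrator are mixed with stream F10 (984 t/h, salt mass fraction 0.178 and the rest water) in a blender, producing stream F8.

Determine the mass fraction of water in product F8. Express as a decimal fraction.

Vapour removed = 0.701×0.755×1690 = 894.44 t/h; concentrate = 795.56 t/h.
water reaching the mixer = 381.51 (from concentrate) + 984×0.822 = 1190.4 t/h.
Product flow = 795.56 + 984 = 1779.6 t/h; water fraction = 0.669.

0.669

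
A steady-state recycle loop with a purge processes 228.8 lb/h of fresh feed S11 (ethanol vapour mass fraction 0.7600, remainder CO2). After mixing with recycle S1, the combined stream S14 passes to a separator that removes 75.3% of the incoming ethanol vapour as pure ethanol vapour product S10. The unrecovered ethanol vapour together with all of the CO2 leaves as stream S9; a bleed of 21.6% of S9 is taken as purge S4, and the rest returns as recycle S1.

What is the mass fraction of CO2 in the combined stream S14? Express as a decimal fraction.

CO2 enters only via S11 and leaves only via the purge: 228.8×0.240 = 0.216×(CO2 in S9), and the separator passes all CO2, so CO2 in S14 = CO2 in S9 = 254.22 lb/h.
ethanol vapour in S14: m_A = 228.8×0.760 + (1−0.216)·(1−0.753)·m_A, so m_A = 173.89/0.8064 = 215.65 lb/h.
S14 = 215.65 + 254.22 = 469.87 lb/h.
CO2 fraction in S14 = 254.22/469.87 = 0.5410.

0.5410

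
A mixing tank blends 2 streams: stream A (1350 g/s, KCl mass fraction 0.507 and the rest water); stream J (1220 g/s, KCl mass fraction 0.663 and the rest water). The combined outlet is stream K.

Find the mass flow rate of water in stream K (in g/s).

water out = water in = 1350×0.493 + 1220×0.337 = 1076.7 g/s.

1077 g/s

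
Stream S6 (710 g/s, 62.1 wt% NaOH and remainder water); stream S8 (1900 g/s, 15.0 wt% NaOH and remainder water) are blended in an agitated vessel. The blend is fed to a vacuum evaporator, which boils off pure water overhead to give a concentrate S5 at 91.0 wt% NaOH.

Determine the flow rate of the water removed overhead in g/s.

NaOH entering = 710×0.621 + 1900×0.150 = 725.91 g/s.
All NaOH reports to S5, so S5 = 725.91/0.910 = 797.7 g/s.
Total feed = 2610 g/s; overhead = 2610 − 797.7 = 1812.3 g/s.

1812 g/s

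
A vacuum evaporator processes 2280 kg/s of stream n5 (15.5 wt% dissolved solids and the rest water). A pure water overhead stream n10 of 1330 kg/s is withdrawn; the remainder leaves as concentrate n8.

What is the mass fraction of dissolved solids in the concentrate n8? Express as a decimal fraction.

0.372

dissolved solids is not removed: 2280×0.155 = 353.4 kg/s of dissolved solids enters n8.
Concentrate = 2280 − 1330 = 950 kg/s.
Mass fraction = 353.4/950 = 0.372.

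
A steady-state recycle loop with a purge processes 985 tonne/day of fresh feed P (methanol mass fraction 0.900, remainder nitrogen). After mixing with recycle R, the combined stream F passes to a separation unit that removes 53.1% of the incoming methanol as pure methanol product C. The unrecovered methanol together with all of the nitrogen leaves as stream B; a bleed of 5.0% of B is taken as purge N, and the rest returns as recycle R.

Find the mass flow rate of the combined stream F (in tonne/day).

nitrogen enters only via P and leaves only via the purge: 985×0.100 = 0.050×(nitrogen in B), and the separation unit passes all nitrogen, so nitrogen in F = nitrogen in B = 1970 tonne/day.
methanol in F: m_A = 985×0.900 + (1−0.050)·(1−0.531)·m_A, so m_A = 886.5/0.5545 = 1598.9 tonne/day.
F = 1598.9 + 1970 = 3568.9 tonne/day.

3569 tonne/day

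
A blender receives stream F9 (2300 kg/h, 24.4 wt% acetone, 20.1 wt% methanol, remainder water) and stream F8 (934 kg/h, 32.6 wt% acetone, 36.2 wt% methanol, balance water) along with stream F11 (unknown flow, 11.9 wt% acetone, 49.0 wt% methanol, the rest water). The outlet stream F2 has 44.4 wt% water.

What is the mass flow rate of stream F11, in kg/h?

2491 kg/h

Let F11 be the unknown flow. Total out = 3234 + F11.
water balance: 1567.9 + 0.391·F11 = 0.444·(3234 + F11)
(0.391 − 0.444)·F11 = 0.444×3234 − 1567.9 = -132.01
F11 = -132.01 / -0.053 = 2490.8 kg/h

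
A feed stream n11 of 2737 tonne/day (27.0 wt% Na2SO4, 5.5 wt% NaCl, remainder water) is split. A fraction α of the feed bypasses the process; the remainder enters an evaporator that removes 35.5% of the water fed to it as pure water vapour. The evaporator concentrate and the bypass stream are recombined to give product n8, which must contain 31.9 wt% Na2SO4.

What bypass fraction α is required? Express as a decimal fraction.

All 2737×0.270 = 738.99 tonne/day of Na2SO4 reaches n8, so n8 = 738.99/0.319 = 2316.6 tonne/day and vapour = 420.42 tonne/day.
The evaporator receives (1−α)·2737 of feed at 0.675 water and removes 0.355 of that water:
0.355×0.675×(1−α)×2737 = 420.42
(1−α) = 420.42/655.85 = 0.6410;  α = 0.3590.

0.359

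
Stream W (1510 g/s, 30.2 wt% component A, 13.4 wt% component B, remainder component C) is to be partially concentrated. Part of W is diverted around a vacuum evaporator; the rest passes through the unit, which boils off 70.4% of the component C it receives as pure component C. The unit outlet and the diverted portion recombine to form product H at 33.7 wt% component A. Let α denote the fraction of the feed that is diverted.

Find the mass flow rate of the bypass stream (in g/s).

All 1510×0.302 = 456.02 g/s of component A reaches H, so H = 456.02/0.337 = 1353.2 g/s and vapour = 156.82 g/s.
The evaporator receives (1−α)·1510 of feed at 0.564 component C and removes 0.704 of that component C:
0.704×0.564×(1−α)×1510 = 156.82
(1−α) = 156.82/599.55 = 0.2616;  α = 0.7384.
Bypass flow = 0.7384×1510 = 1115 g/s.

1115 g/s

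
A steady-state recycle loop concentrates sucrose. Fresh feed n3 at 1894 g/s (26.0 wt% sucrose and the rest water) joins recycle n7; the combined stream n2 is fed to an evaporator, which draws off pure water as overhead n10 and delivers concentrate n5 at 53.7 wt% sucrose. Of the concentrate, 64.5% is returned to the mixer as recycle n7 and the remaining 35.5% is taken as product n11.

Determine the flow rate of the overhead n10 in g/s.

Overall sucrose balance (none leaves overhead): sucrose in fresh feed = sucrose in product, i.e. 1894×0.260 = (1−0.645)·n5·0.537.
n5 = 492.44/(0.537×0.355) = 2583.2 g/s.
Recycle n7 = 0.645×2583.2 = 1666.1 g/s.
Combined feed n2 = 1894 + 1666.1 = 3560.1 g/s.
Overhead n10 = n2 − n5 = 3560.1 − 2583.2 = 976.98 g/s.

977 g/s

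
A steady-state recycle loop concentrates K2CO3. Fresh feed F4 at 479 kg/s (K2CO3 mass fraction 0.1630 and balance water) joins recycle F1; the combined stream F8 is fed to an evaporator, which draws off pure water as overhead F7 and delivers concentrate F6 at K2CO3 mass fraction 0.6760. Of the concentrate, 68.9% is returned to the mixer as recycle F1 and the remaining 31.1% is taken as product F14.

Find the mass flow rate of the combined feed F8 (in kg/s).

Overall K2CO3 balance (none leaves overhead): K2CO3 in fresh feed = K2CO3 in product, i.e. 479×0.163 = (1−0.689)·F6·0.676.
F6 = 78.077/(0.676×0.311) = 371.38 kg/s.
Recycle F1 = 0.689×371.38 = 255.88 kg/s.
Combined feed F8 = 479 + 255.88 = 734.88 kg/s.

734.9 kg/s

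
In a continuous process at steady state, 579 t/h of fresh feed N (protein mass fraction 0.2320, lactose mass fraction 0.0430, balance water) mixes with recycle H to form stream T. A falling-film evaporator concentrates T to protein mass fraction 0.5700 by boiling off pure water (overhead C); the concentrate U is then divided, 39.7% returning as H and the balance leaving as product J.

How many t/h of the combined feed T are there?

734.2 t/h

Overall protein balance (none leaves overhead): protein in fresh feed = protein in product, i.e. 579×0.232 = (1−0.397)·U·0.570.
U = 134.33/(0.570×0.603) = 390.82 t/h.
Recycle H = 0.397×390.82 = 155.15 t/h.
Combined feed T = 579 + 155.15 = 734.15 t/h.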